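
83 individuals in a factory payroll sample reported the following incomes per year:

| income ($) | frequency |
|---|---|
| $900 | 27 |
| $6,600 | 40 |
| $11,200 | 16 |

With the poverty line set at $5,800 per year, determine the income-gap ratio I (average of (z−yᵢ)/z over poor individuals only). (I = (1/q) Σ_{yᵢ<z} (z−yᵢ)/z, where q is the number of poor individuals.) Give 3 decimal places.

0.845

Incomes under z: 27×$900 (q = 27 of N = 83).
Shortfall ratios (z−y)/z: 0.8448 (×27); sum = 22.810345.
I averages over the q = 27 poor units only: 22.810345 / 27 = 0.845.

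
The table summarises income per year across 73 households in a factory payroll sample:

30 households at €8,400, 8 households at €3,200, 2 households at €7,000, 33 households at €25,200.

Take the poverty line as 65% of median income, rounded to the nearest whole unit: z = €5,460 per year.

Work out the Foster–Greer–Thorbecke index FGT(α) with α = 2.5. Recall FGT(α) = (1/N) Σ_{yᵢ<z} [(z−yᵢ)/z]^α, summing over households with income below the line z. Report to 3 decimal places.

0.012

Below z: 8×€3,200 (q = 8 of N = 73).
Shortfall ratios: (5460−3200)/5460 = 0.4139 (×8).
Raised to α = 2.5: 0.11023 (×8).
Sum = 0.881819; FGT(2.5) = 0.881819 / 73 = 0.012.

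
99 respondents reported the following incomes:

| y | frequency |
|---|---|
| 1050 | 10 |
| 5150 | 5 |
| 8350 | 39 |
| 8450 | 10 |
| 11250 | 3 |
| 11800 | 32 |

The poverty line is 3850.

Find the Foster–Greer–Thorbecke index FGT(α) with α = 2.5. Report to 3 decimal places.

0.046

Poor units: 10×1050 (q = 10 of N = 99).
Shortfall ratios: (3850−1050)/3850 = 0.7273 (×10).
Raised to α = 2.5: 0.45107 (×10).
Sum = 4.510693; FGT(2.5) = 4.510693 / 99 = 0.046.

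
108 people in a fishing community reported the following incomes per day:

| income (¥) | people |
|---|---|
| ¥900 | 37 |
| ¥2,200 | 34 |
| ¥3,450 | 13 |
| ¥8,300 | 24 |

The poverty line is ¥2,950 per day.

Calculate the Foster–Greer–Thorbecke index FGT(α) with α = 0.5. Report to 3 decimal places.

0.444

Below z: 37×¥900, 34×¥2,200 (q = 71 of N = 108).
Shortfall ratios: (2950−900)/2950 = 0.6949 (×37); (2950−2200)/2950 = 0.2542 (×34).
Raised to α = 0.5: 0.83362 (×37); 0.50422 (×34).
Sum = 47.987246; FGT(0.5) = 47.987246 / 108 = 0.444.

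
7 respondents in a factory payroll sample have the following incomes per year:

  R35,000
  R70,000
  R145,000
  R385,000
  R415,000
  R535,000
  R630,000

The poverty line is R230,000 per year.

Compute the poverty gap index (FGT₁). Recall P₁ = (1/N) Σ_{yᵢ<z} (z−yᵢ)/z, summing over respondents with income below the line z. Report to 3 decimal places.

Poor units: R35,000, R70,000, R145,000 (q = 3 of N = 7).
Shortfall ratios: (230000−35000)/230000 = 0.8478; (230000−70000)/230000 = 0.6957; (230000−145000)/230000 = 0.3696.
Σ = 1.913043. Dividing by the full population N = 7 gives P₁ = 0.273.

0.273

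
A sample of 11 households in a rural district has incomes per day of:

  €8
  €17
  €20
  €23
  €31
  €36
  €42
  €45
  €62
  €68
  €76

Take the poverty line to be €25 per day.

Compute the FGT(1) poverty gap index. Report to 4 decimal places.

0.1164

Below the line: €8, €17, €20, €23 (q = 4 of N = 11).
Relative gaps: (25−8)/25 = 0.6800; (25−17)/25 = 0.3200; (25−20)/25 = 0.2000; (25−23)/25 = 0.0800.
Σ = 1.280000. Dividing by the full population N = 11 gives P₁ = 0.1164.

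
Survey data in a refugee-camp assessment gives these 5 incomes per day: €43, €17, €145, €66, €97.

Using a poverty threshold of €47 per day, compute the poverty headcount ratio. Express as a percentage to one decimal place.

40.0%

2 of the 5 respondents have income below €47.
H = 2/5 = 40.0%.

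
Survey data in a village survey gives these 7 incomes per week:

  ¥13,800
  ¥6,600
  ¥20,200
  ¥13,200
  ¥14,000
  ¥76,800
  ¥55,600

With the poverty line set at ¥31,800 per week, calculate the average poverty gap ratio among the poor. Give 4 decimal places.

0.5736

Below z: ¥6,600, ¥13,200, ¥13,800, ¥14,000, ¥20,200 (q = 5 of N = 7).
Relative gaps: 0.7925, 0.5849, 0.5660, 0.5597, 0.3648; sum = 2.867925.
The income-gap ratio divides by q (the poor only): 2.867925 / 5 = 0.5736.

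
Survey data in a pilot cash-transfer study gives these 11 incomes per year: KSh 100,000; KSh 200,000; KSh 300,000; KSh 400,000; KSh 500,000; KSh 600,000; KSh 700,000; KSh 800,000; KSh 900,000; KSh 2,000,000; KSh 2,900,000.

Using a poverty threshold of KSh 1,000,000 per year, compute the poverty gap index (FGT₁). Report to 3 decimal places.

0.409

Incomes under z: KSh 100,000, KSh 200,000, KSh 300,000, KSh 400,000, KSh 500,000, KSh 600,000, KSh 700,000, KSh 800,000, KSh 900,000 (q = 9 of N = 11).
Shortfall ratios: (1000000−100000)/1000000 = 0.9000; (1000000−200000)/1000000 = 0.8000; (1000000−300000)/1000000 = 0.7000; (1000000−400000)/1000000 = 0.6000; (1000000−500000)/1000000 = 0.5000; (1000000−600000)/1000000 = 0.4000; (1000000−700000)/1000000 = 0.3000; (1000000−800000)/1000000 = 0.2000; (1000000−900000)/1000000 = 0.1000.
Sum of shortfalls = 4.500000; P₁ averages over all N: 4.500000 / 11 = 0.409.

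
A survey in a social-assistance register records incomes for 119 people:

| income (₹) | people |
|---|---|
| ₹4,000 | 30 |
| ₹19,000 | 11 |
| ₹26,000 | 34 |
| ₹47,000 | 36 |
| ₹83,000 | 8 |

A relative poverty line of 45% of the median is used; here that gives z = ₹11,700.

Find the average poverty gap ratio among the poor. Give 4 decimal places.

Incomes under z: 30×₹4,000 (q = 30 of N = 119).
Shortfall ratios (z−y)/z: 0.6581 (×30); sum = 19.743590.
The income-gap ratio divides by q (the poor only): 19.743590 / 30 = 0.6581.

0.6581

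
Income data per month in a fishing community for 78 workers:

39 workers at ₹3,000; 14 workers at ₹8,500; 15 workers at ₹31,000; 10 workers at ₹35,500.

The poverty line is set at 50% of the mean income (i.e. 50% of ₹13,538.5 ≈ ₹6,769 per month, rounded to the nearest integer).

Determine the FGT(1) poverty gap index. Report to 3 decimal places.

0.278

Below z: 39×₹3,000 (q = 39 of N = 78).
Relative gaps: (6769−3000)/6769 = 0.5568 (×39).
Sum of shortfalls = 21.715320; P₁ averages over all N: 21.715320 / 78 = 0.278.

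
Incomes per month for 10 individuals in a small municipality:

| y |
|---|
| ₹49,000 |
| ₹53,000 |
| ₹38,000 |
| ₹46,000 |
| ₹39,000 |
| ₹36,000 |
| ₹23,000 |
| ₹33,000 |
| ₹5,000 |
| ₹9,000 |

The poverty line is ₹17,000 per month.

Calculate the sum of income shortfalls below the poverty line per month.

Below the line: ₹5,000, ₹9,000 (q = 2 of N = 10).
Individual gaps: 17000−5000 = 12000; 17000−9000 = 8000.
Aggregate gap = ₹20,000.

₹20,000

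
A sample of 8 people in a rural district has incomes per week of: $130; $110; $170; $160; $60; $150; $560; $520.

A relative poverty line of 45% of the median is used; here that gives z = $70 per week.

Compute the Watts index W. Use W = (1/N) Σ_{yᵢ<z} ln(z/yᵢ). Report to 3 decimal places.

Incomes under z: $60 (q = 1 of N = 8).
ln(z/y) terms: ln(70/60) = 0.1542.
W = 0.154151 / 8 = 0.019.

0.019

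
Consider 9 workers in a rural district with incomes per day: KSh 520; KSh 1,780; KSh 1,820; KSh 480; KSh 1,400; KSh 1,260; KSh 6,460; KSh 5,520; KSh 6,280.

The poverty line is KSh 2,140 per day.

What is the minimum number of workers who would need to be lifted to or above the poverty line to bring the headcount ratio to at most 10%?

6

6 of the 9 workers are poor, so H = 6/9 = 0.667.
A headcount ratio of at most 10% allows at most ⌊0.10 × 9⌋ = 0 poor workers.
So at least 6 − 0 = 6 must be lifted.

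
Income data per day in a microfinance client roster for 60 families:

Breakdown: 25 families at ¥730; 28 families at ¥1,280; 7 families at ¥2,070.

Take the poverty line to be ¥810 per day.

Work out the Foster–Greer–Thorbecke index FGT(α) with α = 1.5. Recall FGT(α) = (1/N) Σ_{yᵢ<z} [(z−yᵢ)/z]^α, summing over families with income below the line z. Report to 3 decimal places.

Incomes under z: 25×¥730 (q = 25 of N = 60).
Shortfall ratios: (810−730)/810 = 0.0988 (×25).
Raised to α = 1.5: 0.03104 (×25).
Sum = 0.775975; FGT(1.5) = 0.775975 / 60 = 0.013.

0.013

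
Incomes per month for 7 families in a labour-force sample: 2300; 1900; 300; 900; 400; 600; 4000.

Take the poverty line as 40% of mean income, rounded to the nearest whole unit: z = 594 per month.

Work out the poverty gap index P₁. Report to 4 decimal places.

Below the line: 300, 400 (q = 2 of N = 7).
Gap ratios (z−y)/z: (594−300)/594 = 0.4949; (594−400)/594 = 0.3266.
Sum of shortfalls = 0.821549; P₁ averages over all N: 0.821549 / 7 = 0.1174.

0.1174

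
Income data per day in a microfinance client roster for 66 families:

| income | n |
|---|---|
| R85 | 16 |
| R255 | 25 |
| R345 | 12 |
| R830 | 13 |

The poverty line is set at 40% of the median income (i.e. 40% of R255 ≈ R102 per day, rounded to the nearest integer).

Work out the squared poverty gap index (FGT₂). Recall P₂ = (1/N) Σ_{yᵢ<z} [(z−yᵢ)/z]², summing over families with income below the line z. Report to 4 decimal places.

Below the line: 16×R85 (q = 16 of N = 66).
Relative gaps: (102−85)/102 = 0.1667 (×16).
Squared: 0.0278 (×16).
Sum = 0.444444; P₂ = 0.444444 / 66 = 0.0067.

0.0067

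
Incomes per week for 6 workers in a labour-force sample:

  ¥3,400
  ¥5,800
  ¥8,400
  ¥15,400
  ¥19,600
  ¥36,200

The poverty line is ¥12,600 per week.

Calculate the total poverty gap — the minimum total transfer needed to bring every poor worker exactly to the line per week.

¥20,200

Below z: ¥3,400, ¥5,800, ¥8,400 (q = 3 of N = 6).
Individual gaps: 12600−3400 = 9200; 12600−5800 = 6800; 12600−8400 = 4200.
Aggregate gap = ¥20,200.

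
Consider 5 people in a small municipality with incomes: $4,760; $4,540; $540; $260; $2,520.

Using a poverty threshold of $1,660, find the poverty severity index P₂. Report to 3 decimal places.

Below z: $260, $540 (q = 2 of N = 5).
Gap ratios (z−y)/z: (1660−260)/1660 = 0.8434; (1660−540)/1660 = 0.6747.
Squared: 0.7113; 0.4552.
Sum = 1.166497; P₂ = 1.166497 / 5 = 0.233.

0.233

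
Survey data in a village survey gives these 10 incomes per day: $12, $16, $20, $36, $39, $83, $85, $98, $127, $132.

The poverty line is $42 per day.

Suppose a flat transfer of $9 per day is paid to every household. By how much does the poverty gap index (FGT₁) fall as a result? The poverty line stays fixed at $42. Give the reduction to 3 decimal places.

0.086

Before: below the line — $12, $16, $20, $36, $39; poverty gap index (FGT₁) = 0.20714.
After the $9 transfer: below the line — $21, $25, $29; poverty gap index (FGT₁) = 0.12143.
Reduction = 0.20714 − 0.12143 = 0.086.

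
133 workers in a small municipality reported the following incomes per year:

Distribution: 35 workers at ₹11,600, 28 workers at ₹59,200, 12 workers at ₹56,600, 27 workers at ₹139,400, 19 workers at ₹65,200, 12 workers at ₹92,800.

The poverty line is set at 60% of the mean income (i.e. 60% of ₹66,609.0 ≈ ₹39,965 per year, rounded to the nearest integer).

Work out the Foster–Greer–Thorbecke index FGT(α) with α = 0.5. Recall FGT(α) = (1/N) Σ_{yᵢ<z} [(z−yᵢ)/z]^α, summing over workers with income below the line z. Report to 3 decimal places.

Incomes under z: 35×₹11,600 (q = 35 of N = 133).
Gap ratios (z−y)/z: (39965−11600)/39965 = 0.7097 (×35).
Raised to α = 0.5: 0.84246 (×35).
Sum = 29.486249; FGT(0.5) = 29.486249 / 133 = 0.222.

0.222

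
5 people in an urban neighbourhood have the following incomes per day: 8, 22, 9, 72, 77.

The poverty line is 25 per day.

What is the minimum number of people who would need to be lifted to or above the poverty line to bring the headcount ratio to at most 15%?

3

Currently q = 3 of N = 5 are below the line (H = 0.600).
A headcount ratio of at most 15% allows at most ⌊0.15 × 5⌋ = 0 poor people.
So at least 3 − 0 = 3 must be lifted.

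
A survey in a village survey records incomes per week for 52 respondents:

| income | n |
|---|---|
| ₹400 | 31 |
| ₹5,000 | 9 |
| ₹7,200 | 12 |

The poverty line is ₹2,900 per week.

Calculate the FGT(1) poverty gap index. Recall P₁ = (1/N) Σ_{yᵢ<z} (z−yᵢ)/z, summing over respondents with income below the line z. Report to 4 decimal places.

0.5139

Below the line: 31×₹400 (q = 31 of N = 52).
Shortfall ratios: (2900−400)/2900 = 0.8621 (×31).
Σ = 26.724138. Dividing by the full population N = 52 gives P₁ = 0.5139.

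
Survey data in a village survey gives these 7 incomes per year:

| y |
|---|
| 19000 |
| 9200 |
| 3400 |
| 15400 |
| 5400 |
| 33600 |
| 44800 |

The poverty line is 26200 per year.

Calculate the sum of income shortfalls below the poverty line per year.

78600

Below the line: 3400, 5400, 9200, 15400, 19000 (q = 5 of N = 7).
Individual gaps: 26200−3400 = 22800; 26200−5400 = 20800; 26200−9200 = 17000; 26200−15400 = 10800; 26200−19000 = 7200.
Aggregate gap = 78600.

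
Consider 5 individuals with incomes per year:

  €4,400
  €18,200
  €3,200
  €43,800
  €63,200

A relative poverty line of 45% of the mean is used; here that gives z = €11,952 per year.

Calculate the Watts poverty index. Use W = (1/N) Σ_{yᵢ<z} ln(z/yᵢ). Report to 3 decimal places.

Poor units: €3,200, €4,400 (q = 2 of N = 5).
Log shortfalls: ln(11952/3200) = 1.3177; ln(11952/4400) = 0.9993.
W = 2.317042 / 5 = 0.463.

0.463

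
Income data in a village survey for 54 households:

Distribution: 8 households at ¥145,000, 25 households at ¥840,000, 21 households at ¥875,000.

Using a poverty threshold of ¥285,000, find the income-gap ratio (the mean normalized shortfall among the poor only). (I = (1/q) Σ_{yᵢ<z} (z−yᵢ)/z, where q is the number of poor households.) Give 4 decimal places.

0.4912

Below the line: 8×¥145,000 (q = 8 of N = 54).
Shortfall ratios (z−y)/z: 0.4912 (×8); sum = 3.929825.
The income-gap ratio divides by q (the poor only): 3.929825 / 8 = 0.4912.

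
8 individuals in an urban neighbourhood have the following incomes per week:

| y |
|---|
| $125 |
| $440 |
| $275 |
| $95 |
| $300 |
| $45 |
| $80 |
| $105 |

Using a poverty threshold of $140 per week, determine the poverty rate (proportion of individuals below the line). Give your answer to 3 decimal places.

5 of the 8 individuals have income below $140.
H = 5/8 = 0.625.

0.625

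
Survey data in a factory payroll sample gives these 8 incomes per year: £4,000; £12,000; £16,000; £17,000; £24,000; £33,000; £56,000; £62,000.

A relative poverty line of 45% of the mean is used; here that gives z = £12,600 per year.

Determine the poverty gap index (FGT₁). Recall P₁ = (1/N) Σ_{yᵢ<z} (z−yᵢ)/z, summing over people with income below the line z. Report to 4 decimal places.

0.0913

Below z: £4,000, £12,000 (q = 2 of N = 8).
Shortfall ratios: (12600−4000)/12600 = 0.6825; (12600−12000)/12600 = 0.0476.
Σ = 0.730159. Dividing by the full population N = 8 gives P₁ = 0.0913.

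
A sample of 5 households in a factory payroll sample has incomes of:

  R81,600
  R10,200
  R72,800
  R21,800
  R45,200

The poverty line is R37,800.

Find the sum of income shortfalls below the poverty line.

R43,600

Poor units: R10,200, R21,800 (q = 2 of N = 5).
Individual gaps: 37800−10200 = 27600; 37800−21800 = 16000.
Aggregate gap = R43,600.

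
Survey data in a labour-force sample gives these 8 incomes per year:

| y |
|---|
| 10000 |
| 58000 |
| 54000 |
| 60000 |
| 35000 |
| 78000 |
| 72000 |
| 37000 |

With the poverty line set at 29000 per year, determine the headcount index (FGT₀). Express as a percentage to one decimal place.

12.5%

1 of the 8 households have income below 29000.
H = 1/8 = 12.5%.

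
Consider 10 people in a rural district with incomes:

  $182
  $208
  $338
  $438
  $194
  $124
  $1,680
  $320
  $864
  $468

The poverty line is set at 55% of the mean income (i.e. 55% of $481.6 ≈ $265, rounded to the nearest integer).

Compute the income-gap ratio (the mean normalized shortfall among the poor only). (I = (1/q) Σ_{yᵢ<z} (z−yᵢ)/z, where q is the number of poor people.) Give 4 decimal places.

Incomes under z: $124, $182, $194, $208 (q = 4 of N = 10).
Shortfall ratios (z−y)/z: 0.5321, 0.3132, 0.2679, 0.2151; sum = 1.328302.
The income-gap ratio divides by q (the poor only): 1.328302 / 4 = 0.3321.

0.3321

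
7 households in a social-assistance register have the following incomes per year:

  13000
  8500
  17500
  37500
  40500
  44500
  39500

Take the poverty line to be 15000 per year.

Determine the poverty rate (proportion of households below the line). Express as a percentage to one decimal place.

2 of the 7 households have income below 15000.
H = 2/7 = 28.6%.

28.6%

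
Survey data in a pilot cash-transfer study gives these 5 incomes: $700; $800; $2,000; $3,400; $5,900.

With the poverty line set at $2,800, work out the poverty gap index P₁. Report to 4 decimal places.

0.3500

Poor units: $700, $800, $2,000 (q = 3 of N = 5).
Relative gaps: (2800−700)/2800 = 0.7500; (2800−800)/2800 = 0.7143; (2800−2000)/2800 = 0.2857.
Sum of shortfalls = 1.750000; P₁ averages over all N: 1.750000 / 5 = 0.3500.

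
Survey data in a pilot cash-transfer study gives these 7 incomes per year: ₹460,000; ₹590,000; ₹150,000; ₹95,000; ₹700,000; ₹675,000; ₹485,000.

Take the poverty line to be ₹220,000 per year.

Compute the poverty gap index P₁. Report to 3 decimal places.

0.127

Poor units: ₹95,000, ₹150,000 (q = 2 of N = 7).
Shortfall ratios: (220000−95000)/220000 = 0.5682; (220000−150000)/220000 = 0.3182.
Σ = 0.886364. Dividing by the full population N = 7 gives P₁ = 0.127.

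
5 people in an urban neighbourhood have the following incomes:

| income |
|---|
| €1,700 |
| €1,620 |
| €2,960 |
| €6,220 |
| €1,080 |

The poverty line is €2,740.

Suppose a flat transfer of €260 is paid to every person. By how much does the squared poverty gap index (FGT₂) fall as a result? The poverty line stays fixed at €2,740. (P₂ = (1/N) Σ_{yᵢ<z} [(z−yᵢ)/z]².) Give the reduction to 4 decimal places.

Before: below the line — €1,080, €1,620, €1,700; squared poverty gap index (FGT₂) = 0.135639.
After the €260 transfer: below the line — €1,340, €1,880, €1,960; squared poverty gap index (FGT₂) = 0.088124.
Reduction = 0.135639 − 0.088124 = 0.0475.

0.0475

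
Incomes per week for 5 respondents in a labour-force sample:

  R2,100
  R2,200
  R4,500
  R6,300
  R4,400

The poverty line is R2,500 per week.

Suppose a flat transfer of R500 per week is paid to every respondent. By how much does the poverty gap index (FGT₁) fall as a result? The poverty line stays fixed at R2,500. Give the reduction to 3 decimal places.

0.056

Before: below the line — R2,100, R2,200; poverty gap index (FGT₁) = 0.05600.
After the R500 transfer: below the line — none; poverty gap index (FGT₁) = 0.00000.
Reduction = 0.05600 − 0.00000 = 0.056.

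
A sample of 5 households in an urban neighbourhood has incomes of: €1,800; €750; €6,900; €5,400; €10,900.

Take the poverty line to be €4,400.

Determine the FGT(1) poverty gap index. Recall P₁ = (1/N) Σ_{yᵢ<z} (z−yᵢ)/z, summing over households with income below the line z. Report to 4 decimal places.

0.2841

Below the line: €750, €1,800 (q = 2 of N = 5).
Normalized shortfalls: (4400−750)/4400 = 0.8295; (4400−1800)/4400 = 0.5909.
Sum of shortfalls = 1.420455; P₁ averages over all N: 1.420455 / 5 = 0.2841.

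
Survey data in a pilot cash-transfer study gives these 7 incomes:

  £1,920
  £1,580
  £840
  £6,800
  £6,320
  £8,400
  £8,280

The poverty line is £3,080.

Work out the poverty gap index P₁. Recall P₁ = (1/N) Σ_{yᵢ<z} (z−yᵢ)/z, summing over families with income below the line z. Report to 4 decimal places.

Poor units: £840, £1,580, £1,920 (q = 3 of N = 7).
Shortfall ratios: (3080−840)/3080 = 0.7273; (3080−1580)/3080 = 0.4870; (3080−1920)/3080 = 0.3766.
Sum of shortfalls = 1.590909; P₁ averages over all N: 1.590909 / 7 = 0.2273.

0.2273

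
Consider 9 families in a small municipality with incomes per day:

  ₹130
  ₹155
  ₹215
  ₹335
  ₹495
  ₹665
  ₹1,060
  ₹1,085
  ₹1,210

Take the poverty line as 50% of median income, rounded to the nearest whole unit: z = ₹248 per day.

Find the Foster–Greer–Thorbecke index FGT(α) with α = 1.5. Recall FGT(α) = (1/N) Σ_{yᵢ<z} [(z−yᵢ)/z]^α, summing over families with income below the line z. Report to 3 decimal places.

Below z: ₹130, ₹155, ₹215 (q = 3 of N = 9).
Shortfall ratios: (248−130)/248 = 0.4758; (248−155)/248 = 0.3750; (248−215)/248 = 0.1331.
Raised to α = 1.5: 0.32821; 0.22964; 0.04854.
Sum = 0.606384; FGT(1.5) = 0.606384 / 9 = 0.067.

0.067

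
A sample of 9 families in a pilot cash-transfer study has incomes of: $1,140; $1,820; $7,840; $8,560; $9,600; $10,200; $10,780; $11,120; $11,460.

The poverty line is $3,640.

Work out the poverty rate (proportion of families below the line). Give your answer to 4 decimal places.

0.2222

2 of the 9 families have income below $3,640.
H = 2/9 = 0.2222.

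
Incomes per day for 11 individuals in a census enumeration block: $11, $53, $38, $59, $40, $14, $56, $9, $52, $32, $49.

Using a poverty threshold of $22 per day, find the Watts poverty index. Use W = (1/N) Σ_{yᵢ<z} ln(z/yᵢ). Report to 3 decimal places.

Poor units: $9, $11, $14 (q = 3 of N = 11).
Log shortfalls: ln(22/9) = 0.8938; ln(22/11) = 0.6931; ln(22/14) = 0.4520.
W = 2.038950 / 11 = 0.185.

0.185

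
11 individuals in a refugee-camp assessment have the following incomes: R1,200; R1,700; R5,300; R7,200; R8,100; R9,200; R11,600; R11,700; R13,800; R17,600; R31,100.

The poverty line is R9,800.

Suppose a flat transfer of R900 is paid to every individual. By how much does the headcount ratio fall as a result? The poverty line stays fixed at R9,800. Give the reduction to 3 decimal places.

Before: below the line — R1,200, R1,700, R5,300, R7,200, R8,100, R9,200; headcount ratio = 0.54545.
After the R900 transfer: below the line — R2,100, R2,600, R6,200, R8,100, R9,000; headcount ratio = 0.45455.
Reduction = 0.54545 − 0.45455 = 0.091.

0.091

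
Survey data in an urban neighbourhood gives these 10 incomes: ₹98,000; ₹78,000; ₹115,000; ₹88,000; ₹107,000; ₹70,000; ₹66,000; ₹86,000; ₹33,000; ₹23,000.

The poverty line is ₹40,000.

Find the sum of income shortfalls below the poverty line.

Below the line: ₹23,000, ₹33,000 (q = 2 of N = 10).
Individual gaps: 40000−23000 = 17000; 40000−33000 = 7000.
Aggregate gap = ₹24,000.

₹24,000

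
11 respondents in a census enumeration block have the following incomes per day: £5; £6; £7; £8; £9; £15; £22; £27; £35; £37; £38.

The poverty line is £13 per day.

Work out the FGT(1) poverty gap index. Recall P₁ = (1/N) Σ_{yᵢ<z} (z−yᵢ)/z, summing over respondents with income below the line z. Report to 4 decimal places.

Below the line: £5, £6, £7, £8, £9 (q = 5 of N = 11).
Relative gaps: (13−5)/13 = 0.6154; (13−6)/13 = 0.5385; (13−7)/13 = 0.4615; (13−8)/13 = 0.3846; (13−9)/13 = 0.3077.
Σ = 2.307692. Dividing by the full population N = 11 gives P₁ = 0.2098.

0.2098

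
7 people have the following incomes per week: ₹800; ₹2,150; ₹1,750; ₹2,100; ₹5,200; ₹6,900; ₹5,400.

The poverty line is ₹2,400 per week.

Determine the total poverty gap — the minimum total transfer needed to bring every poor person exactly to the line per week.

Below the line: ₹800, ₹1,750, ₹2,100, ₹2,150 (q = 4 of N = 7).
Individual gaps: 2400−800 = 1600; 2400−1750 = 650; 2400−2100 = 300; 2400−2150 = 250.
Aggregate gap = ₹2,800.

₹2,800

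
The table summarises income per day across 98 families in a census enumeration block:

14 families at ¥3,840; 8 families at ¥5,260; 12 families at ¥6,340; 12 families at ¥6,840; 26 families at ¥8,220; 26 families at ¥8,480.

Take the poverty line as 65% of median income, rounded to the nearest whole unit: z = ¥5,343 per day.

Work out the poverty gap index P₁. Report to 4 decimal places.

0.0415

Incomes under z: 14×¥3,840, 8×¥5,260 (q = 22 of N = 98).
Relative gaps: (5343−3840)/5343 = 0.2813 (×14); (5343−5260)/5343 = 0.0155 (×8).
Sum of shortfalls = 4.062512; P₁ averages over all N: 4.062512 / 98 = 0.0415.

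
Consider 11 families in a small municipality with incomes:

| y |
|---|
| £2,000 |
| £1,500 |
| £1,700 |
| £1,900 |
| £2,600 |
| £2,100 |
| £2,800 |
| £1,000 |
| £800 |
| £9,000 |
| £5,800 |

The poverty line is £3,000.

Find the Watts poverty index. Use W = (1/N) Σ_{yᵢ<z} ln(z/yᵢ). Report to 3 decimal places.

Below the line: £800, £1,000, £1,500, £1,700, £1,900, £2,000, £2,100, £2,600, £2,800 (q = 9 of N = 11).
ln(z/y) terms: ln(3000/800) = 1.3218; ln(3000/1000) = 1.0986; ln(3000/1500) = 0.6931; ln(3000/1700) = 0.5680; ln(3000/1900) = 0.4568; ln(3000/2000) = 0.4055; ln(3000/2100) = 0.3567; ln(3000/2600) = 0.1431; ln(3000/2800) = 0.0690.
W = 5.112492 / 11 = 0.465.

0.465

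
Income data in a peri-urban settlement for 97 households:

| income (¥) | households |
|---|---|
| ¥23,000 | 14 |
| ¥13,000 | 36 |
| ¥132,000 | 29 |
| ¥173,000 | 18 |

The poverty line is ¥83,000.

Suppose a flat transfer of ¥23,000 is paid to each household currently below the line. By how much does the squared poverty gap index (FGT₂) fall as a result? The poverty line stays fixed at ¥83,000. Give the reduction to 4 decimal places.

Before: below the line — 36×¥13,000, 14×¥23,000; squared poverty gap index (FGT₂) = 0.339403.
After the ¥23,000 transfer: below the line — 36×¥36,000, 14×¥46,000; squared poverty gap index (FGT₂) = 0.147688.
Reduction = 0.339403 − 0.147688 = 0.1917.

0.1917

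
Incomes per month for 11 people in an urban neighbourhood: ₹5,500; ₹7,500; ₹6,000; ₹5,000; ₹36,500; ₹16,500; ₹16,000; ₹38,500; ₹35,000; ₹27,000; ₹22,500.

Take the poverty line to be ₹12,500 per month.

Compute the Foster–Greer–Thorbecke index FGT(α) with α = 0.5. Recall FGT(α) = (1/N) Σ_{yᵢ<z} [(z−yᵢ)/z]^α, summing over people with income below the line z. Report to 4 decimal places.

0.2615

Incomes under z: ₹5,000, ₹5,500, ₹6,000, ₹7,500 (q = 4 of N = 11).
Normalized shortfalls: (12500−5000)/12500 = 0.6000; (12500−5500)/12500 = 0.5600; (12500−6000)/12500 = 0.5200; (12500−7500)/12500 = 0.4000.
Raised to α = 0.5: 0.77460; 0.74833; 0.72111; 0.63246.
Sum = 2.876494; FGT(0.5) = 2.876494 / 11 = 0.2615.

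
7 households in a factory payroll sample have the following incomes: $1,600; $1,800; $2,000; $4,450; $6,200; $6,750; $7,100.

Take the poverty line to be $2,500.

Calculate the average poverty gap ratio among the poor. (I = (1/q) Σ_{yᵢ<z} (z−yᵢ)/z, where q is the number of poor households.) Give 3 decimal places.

0.280

Poor units: $1,600, $1,800, $2,000 (q = 3 of N = 7).
Shortfall ratios (z−y)/z: 0.3600, 0.2800, 0.2000; sum = 0.840000.
I averages over the q = 3 poor units only: 0.840000 / 3 = 0.280.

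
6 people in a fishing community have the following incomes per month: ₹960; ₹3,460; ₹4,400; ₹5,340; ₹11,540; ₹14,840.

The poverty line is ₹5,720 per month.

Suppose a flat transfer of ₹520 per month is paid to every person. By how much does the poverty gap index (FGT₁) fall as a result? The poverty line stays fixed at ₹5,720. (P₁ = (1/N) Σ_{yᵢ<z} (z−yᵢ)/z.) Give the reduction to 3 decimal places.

Before: below the line — ₹960, ₹3,460, ₹4,400, ₹5,340; poverty gap index (FGT₁) = 0.25408.
After the ₹520 transfer: below the line — ₹1,480, ₹3,980, ₹4,920; poverty gap index (FGT₁) = 0.19755.
Reduction = 0.25408 − 0.19755 = 0.057.

0.057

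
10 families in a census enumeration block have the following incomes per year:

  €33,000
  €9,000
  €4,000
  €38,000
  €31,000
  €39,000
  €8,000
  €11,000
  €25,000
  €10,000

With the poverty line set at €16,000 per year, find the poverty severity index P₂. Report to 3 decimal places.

Below the line: €4,000, €8,000, €9,000, €10,000, €11,000 (q = 5 of N = 10).
Shortfall ratios: (16000−4000)/16000 = 0.7500; (16000−8000)/16000 = 0.5000; (16000−9000)/16000 = 0.4375; (16000−10000)/16000 = 0.3750; (16000−11000)/16000 = 0.3125.
Squared: 0.5625; 0.2500; 0.1914; 0.1406; 0.0977.
Sum = 1.242188; P₂ = 1.242188 / 10 = 0.124.

0.124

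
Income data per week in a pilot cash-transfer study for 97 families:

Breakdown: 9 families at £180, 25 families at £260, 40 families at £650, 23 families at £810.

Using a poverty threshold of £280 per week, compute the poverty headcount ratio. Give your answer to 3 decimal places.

0.351

34 of the 97 families have income below £280.
H = 34/97 = 0.351.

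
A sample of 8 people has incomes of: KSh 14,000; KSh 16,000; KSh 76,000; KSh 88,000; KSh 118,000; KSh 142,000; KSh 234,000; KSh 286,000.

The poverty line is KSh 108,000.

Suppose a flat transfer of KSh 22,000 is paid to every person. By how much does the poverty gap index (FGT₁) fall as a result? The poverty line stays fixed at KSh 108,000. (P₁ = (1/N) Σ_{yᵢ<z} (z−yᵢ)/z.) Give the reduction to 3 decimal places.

Before: below the line — KSh 14,000, KSh 16,000, KSh 76,000, KSh 88,000; poverty gap index (FGT₁) = 0.27546.
After the KSh 22,000 transfer: below the line — KSh 36,000, KSh 38,000, KSh 98,000; poverty gap index (FGT₁) = 0.17593.
Reduction = 0.27546 − 0.17593 = 0.100.

0.100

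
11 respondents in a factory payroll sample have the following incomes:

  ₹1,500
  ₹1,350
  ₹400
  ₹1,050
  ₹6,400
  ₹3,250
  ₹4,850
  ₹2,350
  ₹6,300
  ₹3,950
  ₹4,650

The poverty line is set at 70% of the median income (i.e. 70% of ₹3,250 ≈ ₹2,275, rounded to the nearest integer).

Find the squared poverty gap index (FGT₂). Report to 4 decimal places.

Poor units: ₹400, ₹1,050, ₹1,350, ₹1,500 (q = 4 of N = 11).
Normalized shortfalls: (2275−400)/2275 = 0.8242; (2275−1050)/2275 = 0.5385; (2275−1350)/2275 = 0.4066; (2275−1500)/2275 = 0.3407.
Squared: 0.6793; 0.2899; 0.1653; 0.1160.
Sum = 1.250574; P₂ = 1.250574 / 11 = 0.1137.

0.1137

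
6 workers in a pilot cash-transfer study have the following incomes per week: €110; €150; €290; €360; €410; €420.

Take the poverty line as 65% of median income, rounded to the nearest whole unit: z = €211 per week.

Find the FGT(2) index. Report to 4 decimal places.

Below z: €110, €150 (q = 2 of N = 6).
Shortfall ratios: (211−110)/211 = 0.4787; (211−150)/211 = 0.2891.
Squared: 0.2291; 0.0836.
Sum = 0.312706; P₂ = 0.312706 / 6 = 0.0521.

0.0521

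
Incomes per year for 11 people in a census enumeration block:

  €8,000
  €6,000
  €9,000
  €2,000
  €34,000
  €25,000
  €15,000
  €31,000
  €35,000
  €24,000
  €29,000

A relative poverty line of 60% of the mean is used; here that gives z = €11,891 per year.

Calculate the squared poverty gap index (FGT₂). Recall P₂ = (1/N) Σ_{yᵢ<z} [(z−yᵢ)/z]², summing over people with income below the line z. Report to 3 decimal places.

0.100

Incomes under z: €2,000, €6,000, €8,000, €9,000 (q = 4 of N = 11).
Normalized shortfalls: (11891−2000)/11891 = 0.8318; (11891−6000)/11891 = 0.4954; (11891−8000)/11891 = 0.3272; (11891−9000)/11891 = 0.2431.
Squared: 0.6919; 0.2454; 0.1071; 0.0591.
Sum = 1.103522; P₂ = 1.103522 / 11 = 0.100.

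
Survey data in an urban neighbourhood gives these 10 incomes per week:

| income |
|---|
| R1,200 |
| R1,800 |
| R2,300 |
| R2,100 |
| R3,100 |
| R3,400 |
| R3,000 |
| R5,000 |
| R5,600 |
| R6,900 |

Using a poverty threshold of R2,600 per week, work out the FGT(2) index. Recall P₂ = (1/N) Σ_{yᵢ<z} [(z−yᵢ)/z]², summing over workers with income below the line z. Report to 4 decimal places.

0.0435

Incomes under z: R1,200, R1,800, R2,100, R2,300 (q = 4 of N = 10).
Gap ratios (z−y)/z: (2600−1200)/2600 = 0.5385; (2600−1800)/2600 = 0.3077; (2600−2100)/2600 = 0.1923; (2600−2300)/2600 = 0.1154.
Squared: 0.2899; 0.0947; 0.0370; 0.0133.
Sum = 0.434911; P₂ = 0.434911 / 10 = 0.0435.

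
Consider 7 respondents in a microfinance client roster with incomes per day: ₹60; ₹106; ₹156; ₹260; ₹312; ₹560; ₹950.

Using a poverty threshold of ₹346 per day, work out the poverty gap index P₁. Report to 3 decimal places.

0.345

Below the line: ₹60, ₹106, ₹156, ₹260, ₹312 (q = 5 of N = 7).
Normalized shortfalls: (346−60)/346 = 0.8266; (346−106)/346 = 0.6936; (346−156)/346 = 0.5491; (346−260)/346 = 0.2486; (346−312)/346 = 0.0983.
Sum of shortfalls = 2.416185; P₁ averages over all N: 2.416185 / 7 = 0.345.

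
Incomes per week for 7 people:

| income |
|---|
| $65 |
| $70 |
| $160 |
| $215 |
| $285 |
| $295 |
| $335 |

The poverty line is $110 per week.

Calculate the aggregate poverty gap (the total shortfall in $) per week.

$85

Below the line: $65, $70 (q = 2 of N = 7).
Individual gaps: 110−65 = 45; 110−70 = 40.
Aggregate gap = $85.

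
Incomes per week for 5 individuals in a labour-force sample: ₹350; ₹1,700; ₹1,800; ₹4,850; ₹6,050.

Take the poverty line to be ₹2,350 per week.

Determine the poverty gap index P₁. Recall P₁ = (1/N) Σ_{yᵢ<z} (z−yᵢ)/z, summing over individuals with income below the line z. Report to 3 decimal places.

Below z: ₹350, ₹1,700, ₹1,800 (q = 3 of N = 5).
Shortfall ratios: (2350−350)/2350 = 0.8511; (2350−1700)/2350 = 0.2766; (2350−1800)/2350 = 0.2340.
Sum of shortfalls = 1.361702; P₁ averages over all N: 1.361702 / 5 = 0.272.

0.272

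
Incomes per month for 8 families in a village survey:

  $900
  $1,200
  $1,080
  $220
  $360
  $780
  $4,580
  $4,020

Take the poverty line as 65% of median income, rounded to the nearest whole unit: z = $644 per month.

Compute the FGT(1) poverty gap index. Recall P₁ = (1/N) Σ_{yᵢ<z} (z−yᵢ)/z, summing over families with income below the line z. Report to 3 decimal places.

0.137

Below z: $220, $360 (q = 2 of N = 8).
Gap ratios (z−y)/z: (644−220)/644 = 0.6584; (644−360)/644 = 0.4410.
Sum of shortfalls = 1.099379; P₁ averages over all N: 1.099379 / 8 = 0.137.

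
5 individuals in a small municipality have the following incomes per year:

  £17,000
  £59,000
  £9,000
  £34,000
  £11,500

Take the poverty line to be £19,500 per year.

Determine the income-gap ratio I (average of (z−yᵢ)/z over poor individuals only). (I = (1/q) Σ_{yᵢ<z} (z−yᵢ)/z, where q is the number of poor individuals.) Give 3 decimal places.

Poor units: £9,000, £11,500, £17,000 (q = 3 of N = 5).
Relative gaps: 0.5385, 0.4103, 0.1282; sum = 1.076923.
The income-gap ratio divides by q (the poor only): 1.076923 / 3 = 0.359.

0.359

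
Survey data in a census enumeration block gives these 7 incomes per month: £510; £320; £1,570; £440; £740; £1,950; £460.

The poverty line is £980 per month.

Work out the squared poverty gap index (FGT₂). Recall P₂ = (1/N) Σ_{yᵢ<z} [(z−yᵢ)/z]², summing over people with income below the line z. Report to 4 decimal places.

Below the line: £320, £440, £460, £510, £740 (q = 5 of N = 7).
Gap ratios (z−y)/z: (980−320)/980 = 0.6735; (980−440)/980 = 0.5510; (980−460)/980 = 0.5306; (980−510)/980 = 0.4796; (980−740)/980 = 0.2449.
Squared: 0.4536; 0.3036; 0.2815; 0.2300; 0.0600.
Sum = 1.328717; P₂ = 1.328717 / 7 = 0.1898.

0.1898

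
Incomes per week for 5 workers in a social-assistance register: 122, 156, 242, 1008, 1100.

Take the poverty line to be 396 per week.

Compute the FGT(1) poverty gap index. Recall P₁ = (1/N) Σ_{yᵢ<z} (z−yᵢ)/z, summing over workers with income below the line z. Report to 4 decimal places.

0.3374

Incomes under z: 122, 156, 242 (q = 3 of N = 5).
Normalized shortfalls: (396−122)/396 = 0.6919; (396−156)/396 = 0.6061; (396−242)/396 = 0.3889.
Σ = 1.686869. Dividing by the full population N = 5 gives P₁ = 0.3374.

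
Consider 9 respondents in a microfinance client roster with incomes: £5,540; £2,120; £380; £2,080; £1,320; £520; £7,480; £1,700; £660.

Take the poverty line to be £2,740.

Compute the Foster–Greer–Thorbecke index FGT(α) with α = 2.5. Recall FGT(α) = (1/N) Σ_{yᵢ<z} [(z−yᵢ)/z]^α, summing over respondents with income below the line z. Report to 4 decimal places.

Below z: £380, £520, £660, £1,320, £1,700, £2,080, £2,120 (q = 7 of N = 9).
Gap ratios (z−y)/z: (2740−380)/2740 = 0.8613; (2740−520)/2740 = 0.8102; (2740−660)/2740 = 0.7591; (2740−1320)/2740 = 0.5182; (2740−1700)/2740 = 0.3796; (2740−2080)/2740 = 0.2409; (2740−2120)/2740 = 0.2263.
Raised to α = 2.5: 0.68850; 0.59089; 0.50209; 0.19335; 0.08876; 0.02848; 0.02436.
Sum = 2.116419; FGT(2.5) = 2.116419 / 9 = 0.2352.

0.2352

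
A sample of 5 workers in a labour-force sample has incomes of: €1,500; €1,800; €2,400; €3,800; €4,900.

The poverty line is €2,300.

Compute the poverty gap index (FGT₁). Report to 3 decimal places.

0.113

Incomes under z: €1,500, €1,800 (q = 2 of N = 5).
Normalized shortfalls: (2300−1500)/2300 = 0.3478; (2300−1800)/2300 = 0.2174.
Σ = 0.565217. Dividing by the full population N = 5 gives P₁ = 0.113.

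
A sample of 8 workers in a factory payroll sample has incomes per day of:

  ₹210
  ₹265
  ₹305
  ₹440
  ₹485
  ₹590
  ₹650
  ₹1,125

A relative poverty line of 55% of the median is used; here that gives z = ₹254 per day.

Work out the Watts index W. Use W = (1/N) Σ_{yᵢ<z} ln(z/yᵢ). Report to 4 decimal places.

Below the line: ₹210 (q = 1 of N = 8).
Log gaps: ln(254/210) = 0.1902.
W = 0.190227 / 8 = 0.0238.

0.0238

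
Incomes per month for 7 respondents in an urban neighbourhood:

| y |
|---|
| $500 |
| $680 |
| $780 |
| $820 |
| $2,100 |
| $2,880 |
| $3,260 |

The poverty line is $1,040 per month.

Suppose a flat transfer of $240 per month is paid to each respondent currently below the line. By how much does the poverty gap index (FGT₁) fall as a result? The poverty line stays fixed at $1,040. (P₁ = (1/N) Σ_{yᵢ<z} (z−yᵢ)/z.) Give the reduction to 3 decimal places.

Before: below the line — $500, $680, $780, $820; poverty gap index (FGT₁) = 0.18956.
After the $240 transfer: below the line — $740, $920, $1,020; poverty gap index (FGT₁) = 0.06044.
Reduction = 0.18956 − 0.06044 = 0.129.

0.129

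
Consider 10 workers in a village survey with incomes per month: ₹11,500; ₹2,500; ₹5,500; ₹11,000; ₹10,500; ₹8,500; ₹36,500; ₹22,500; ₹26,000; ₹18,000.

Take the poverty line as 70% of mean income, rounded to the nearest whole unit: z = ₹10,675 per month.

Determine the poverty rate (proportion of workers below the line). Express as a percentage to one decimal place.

40.0%

4 of the 10 workers have income below ₹10,675.
H = 4/10 = 40.0%.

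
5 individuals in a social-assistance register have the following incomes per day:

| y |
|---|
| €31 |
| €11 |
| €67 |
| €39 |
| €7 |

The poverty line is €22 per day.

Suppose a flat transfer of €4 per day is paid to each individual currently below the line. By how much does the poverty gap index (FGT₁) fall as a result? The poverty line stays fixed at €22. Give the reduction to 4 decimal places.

0.0727

Before: below the line — €7, €11; poverty gap index (FGT₁) = 0.236364.
After the €4 transfer: below the line — €11, €15; poverty gap index (FGT₁) = 0.163636.
Reduction = 0.236364 − 0.163636 = 0.0727.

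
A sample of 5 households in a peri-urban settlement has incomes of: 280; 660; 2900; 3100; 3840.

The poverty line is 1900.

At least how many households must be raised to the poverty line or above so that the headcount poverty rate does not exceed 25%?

1

Currently q = 2 of N = 5 are below the line (H = 0.400).
A headcount ratio of at most 25% allows at most ⌊0.25 × 5⌋ = 1 poor households.
So at least 2 − 1 = 1 must be lifted.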